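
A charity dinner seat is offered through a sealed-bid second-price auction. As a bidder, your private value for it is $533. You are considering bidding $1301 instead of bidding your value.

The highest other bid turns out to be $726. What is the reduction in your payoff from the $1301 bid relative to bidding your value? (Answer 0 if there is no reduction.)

$193

Bidding your value $533: you lose (since $533 < $726). Payoff $0.
Bidding $1301: you win and pay $726. Payoff $533 − $726 = −$193.
The competing bid $726 lies between your value and your inflated bid, so overbidding wins an item priced above your value.
Loss from deviating = $0 − (−$193) = $193.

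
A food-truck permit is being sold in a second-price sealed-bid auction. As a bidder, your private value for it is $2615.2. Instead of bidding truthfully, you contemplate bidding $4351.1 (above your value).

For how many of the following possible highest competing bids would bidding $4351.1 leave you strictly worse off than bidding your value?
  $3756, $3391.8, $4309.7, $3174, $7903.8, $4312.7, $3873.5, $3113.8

7

The deviation hurts exactly when the highest competing bid lies strictly between $2615.2 and $4351.1 — overbidding then wins at a price above your value.
$3756: inside the interval → strictly worse (loss $1140.8).
$3391.8: inside the interval → strictly worse (loss $776.6).
$4309.7: inside the interval → strictly worse (loss $1694.5).
$3174: inside the interval → strictly worse (loss $558.8).
$7903.8: above both → same outcome either way.
$4312.7: inside the interval → strictly worse (loss $1697.5).
$3873.5: inside the interval → strictly worse (loss $1258.3).
$3113.8: inside the interval → strictly worse (loss $498.6).
Count: 7.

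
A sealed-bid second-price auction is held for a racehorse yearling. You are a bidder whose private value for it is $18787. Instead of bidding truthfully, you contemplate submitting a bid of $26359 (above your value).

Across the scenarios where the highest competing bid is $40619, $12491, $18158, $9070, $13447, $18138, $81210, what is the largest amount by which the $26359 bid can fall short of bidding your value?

$40619: same outcome either way → loss $0.
$12491: same outcome either way → loss $0.
$18158: same outcome either way → loss $0.
$9070: same outcome either way → loss $0.
$13447: same outcome either way → loss $0.
$18138: same outcome either way → loss $0.
$81210: same outcome either way → loss $0.
Maximum loss: $0.

$0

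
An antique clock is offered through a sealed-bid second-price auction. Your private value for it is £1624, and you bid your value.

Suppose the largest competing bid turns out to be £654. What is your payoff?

£970

Your bid £1624 exceeds the highest competing bid £654, so you win.
In a second-price auction the winner pays the second-highest bid, £654.
Payoff = value − price = £1624 − £654 = £970.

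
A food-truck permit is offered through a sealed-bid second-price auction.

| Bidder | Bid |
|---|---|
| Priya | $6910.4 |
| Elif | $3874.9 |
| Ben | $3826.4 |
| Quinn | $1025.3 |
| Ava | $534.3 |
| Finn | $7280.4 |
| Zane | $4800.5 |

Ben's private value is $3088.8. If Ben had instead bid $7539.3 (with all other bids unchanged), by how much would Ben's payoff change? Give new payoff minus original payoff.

−$4191.6

The highest bid among the other bidders is $7280.4; Ben's bid doesn't change that.
Original bid $3826.4: Ben is not highest (top rival bid is $7280.4); payoff $0.
Alternative bid $7539.3: Ben is highest, pays the top rival bid $7280.4; payoff $3088.8 − $7280.4 = −$4191.6.
Change in payoff = −$4191.6 − ($0) = −$4191.6.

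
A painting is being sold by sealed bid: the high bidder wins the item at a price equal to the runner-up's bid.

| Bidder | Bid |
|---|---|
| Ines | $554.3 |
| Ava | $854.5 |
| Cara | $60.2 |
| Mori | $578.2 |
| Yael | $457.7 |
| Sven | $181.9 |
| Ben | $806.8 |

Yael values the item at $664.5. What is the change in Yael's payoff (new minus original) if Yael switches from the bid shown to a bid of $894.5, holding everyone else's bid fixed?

−$190

The highest bid among the other bidders is $854.5; Yael's bid doesn't change that.
Original bid $457.7: Yael is not highest (top rival bid is $854.5); payoff $0.
Alternative bid $894.5: Yael is highest, pays the top rival bid $854.5; payoff $664.5 − $854.5 = −$190.
Change in payoff = −$190 − ($0) = −$190.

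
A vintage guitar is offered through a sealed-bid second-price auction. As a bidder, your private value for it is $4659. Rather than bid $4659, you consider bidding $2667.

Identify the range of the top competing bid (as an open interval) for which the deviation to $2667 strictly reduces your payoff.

If the competing bid is below $2667, both bids win at the same price — no difference.
If it is above $4659, both bids lose — no difference.
If it lies strictly between $2667 and $4659, bidding your value wins at a price below your value (positive payoff) while bidding $2667 loses (payoff 0).
So the deviation strictly hurts on the open interval ($2667, $4659).
Truthful bidding weakly dominates here: raising your bid can only win items priced above your value, and lowering it can only forfeit items priced below.

($2667, $4659)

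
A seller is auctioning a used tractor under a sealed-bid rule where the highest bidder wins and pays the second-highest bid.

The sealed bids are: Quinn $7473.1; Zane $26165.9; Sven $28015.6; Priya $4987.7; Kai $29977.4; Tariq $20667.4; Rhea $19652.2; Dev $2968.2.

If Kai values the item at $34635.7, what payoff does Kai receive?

Highest bid: Kai at $29977.4, so Kai wins.
Second-highest bid: Sven at $28015.6 — that is the price the winner pays.
Kai's payoff = value − price = $34635.7 − $28015.6 = $6620.1.

$6620.1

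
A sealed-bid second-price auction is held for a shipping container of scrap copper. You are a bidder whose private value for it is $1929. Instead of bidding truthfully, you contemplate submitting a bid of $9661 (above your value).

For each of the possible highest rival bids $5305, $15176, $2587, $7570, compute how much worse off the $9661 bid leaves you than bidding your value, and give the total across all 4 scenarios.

$9675

The deviation costs you only when the competing bid falls strictly between $1929 and $9661; elsewhere both bids give the same outcome.
$5305: truthful payoff $0, deviation payoff −$3376 → loss $3376.
$15176: outcomes coincide → loss $0.
$2587: truthful payoff $0, deviation payoff −$658 → loss $658.
$7570: truthful payoff $0, deviation payoff −$5641 → loss $5641.
Total loss = $3376 + $658 + $5641 = $9675.
In a second-price auction your bid sets only whether you win, not what you pay, so bidding your true value is weakly dominant.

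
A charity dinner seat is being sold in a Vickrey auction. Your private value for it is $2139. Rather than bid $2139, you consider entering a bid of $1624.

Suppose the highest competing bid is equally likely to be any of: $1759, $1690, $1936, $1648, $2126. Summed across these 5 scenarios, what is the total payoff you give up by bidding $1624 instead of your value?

$1536

The deviation costs you only when the competing bid falls strictly between $1624 and $2139; elsewhere both bids give the same outcome.
$1759: truthful payoff $380, deviation payoff $0 → loss $380.
$1690: truthful payoff $449, deviation payoff $0 → loss $449.
$1936: truthful payoff $203, deviation payoff $0 → loss $203.
$1648: truthful payoff $491, deviation payoff $0 → loss $491.
$2126: truthful payoff $13, deviation payoff $0 → loss $13.
Total loss = $380 + $449 + $203 + $491 + $13 = $1536.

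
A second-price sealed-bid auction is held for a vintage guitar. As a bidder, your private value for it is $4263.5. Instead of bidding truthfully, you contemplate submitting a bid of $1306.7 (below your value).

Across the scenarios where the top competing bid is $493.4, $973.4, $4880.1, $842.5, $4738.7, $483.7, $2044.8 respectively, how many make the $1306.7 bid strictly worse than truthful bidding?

1

The deviation hurts exactly when the highest competing bid lies strictly between $1306.7 and $4263.5 — underbidding then forfeits a profitable win.
$493.4: below both → same outcome either way.
$973.4: below both → same outcome either way.
$4880.1: above both → same outcome either way.
$842.5: below both → same outcome either way.
$4738.7: above both → same outcome either way.
$483.7: below both → same outcome either way.
$2044.8: inside the interval → strictly worse (loss $2218.7).
Count: 1.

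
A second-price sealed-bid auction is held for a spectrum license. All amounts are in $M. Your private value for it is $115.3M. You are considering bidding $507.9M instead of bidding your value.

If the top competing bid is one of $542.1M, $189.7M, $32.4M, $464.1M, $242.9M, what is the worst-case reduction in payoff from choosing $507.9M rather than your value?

$542.1M: same outcome either way → loss $0M.
$189.7M: truthful gives $0M, deviation gives −$74.4M → loss $74.4M.
$32.4M: same outcome either way → loss $0M.
$464.1M: truthful gives $0M, deviation gives −$348.8M → loss $348.8M.
$242.9M: truthful gives $0M, deviation gives −$127.6M → loss $127.6M.
Maximum loss: $348.8M.

$348.8M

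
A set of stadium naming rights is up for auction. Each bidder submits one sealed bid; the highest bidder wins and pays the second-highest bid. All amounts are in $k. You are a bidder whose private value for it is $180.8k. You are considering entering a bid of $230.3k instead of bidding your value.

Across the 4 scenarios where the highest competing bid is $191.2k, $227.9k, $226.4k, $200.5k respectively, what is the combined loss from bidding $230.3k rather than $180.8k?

The deviation costs you only when the competing bid falls strictly between $180.8k and $230.3k; elsewhere both bids give the same outcome.
$191.2k: truthful payoff $0k, deviation payoff −$10.4k → loss $10.4k.
$227.9k: truthful payoff $0k, deviation payoff −$47.1k → loss $47.1k.
$226.4k: truthful payoff $0k, deviation payoff −$45.6k → loss $45.6k.
$200.5k: truthful payoff $0k, deviation payoff −$19.7k → loss $19.7k.
Total loss = $10.4k + $47.1k + $45.6k + $19.7k = $122.8k.

$122.8k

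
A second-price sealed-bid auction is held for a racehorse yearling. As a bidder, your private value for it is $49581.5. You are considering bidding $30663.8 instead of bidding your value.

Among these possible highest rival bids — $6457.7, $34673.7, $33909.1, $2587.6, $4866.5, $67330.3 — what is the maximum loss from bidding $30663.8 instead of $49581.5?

$6457.7: same outcome either way → loss $0.
$34673.7: truthful gives $14907.8, deviation gives $0 → loss $14907.8.
$33909.1: truthful gives $15672.4, deviation gives $0 → loss $15672.4.
$2587.6: same outcome either way → loss $0.
$4866.5: same outcome either way → loss $0.
$67330.3: same outcome either way → loss $0.
Maximum loss: $15672.4.

$15672.4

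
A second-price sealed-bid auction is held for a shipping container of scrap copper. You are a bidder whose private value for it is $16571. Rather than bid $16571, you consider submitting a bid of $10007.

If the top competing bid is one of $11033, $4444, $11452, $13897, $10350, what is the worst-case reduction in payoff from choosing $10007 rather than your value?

$6221

$11033: truthful gives $5538, deviation gives $0 → loss $5538.
$4444: same outcome either way → loss $0.
$11452: truthful gives $5119, deviation gives $0 → loss $5119.
$13897: truthful gives $2674, deviation gives $0 → loss $2674.
$10350: truthful gives $6221, deviation gives $0 → loss $6221.
Maximum loss: $6221.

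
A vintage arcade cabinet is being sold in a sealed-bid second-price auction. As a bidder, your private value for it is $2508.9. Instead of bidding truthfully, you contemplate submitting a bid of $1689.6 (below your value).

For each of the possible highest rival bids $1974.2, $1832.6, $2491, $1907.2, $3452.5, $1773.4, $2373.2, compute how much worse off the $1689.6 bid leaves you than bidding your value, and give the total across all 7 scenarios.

The deviation costs you only when the competing bid falls strictly between $1689.6 and $2508.9; elsewhere both bids give the same outcome.
$1974.2: truthful payoff $534.7, deviation payoff $0 → loss $534.7.
$1832.6: truthful payoff $676.3, deviation payoff $0 → loss $676.3.
$2491: truthful payoff $17.9, deviation payoff $0 → loss $17.9.
$1907.2: truthful payoff $601.7, deviation payoff $0 → loss $601.7.
$3452.5: outcomes coincide → loss $0.
$1773.4: truthful payoff $735.5, deviation payoff $0 → loss $735.5.
$2373.2: truthful payoff $135.7, deviation payoff $0 → loss $135.7.
Total loss = $534.7 + $676.3 + $17.9 + $601.7 + $735.5 + $135.7 = $2701.8.
Truthful bidding weakly dominates here: raising your bid can only win items priced above your value, and lowering it can only forfeit items priced below.

$2701.8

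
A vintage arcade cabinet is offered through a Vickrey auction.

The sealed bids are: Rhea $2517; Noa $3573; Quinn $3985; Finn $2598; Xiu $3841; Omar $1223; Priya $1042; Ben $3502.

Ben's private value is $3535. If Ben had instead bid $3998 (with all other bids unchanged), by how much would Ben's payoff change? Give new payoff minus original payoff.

−$450

The highest bid among the other bidders is $3985; Ben's bid doesn't change that.
Original bid $3502: Ben is not highest (top rival bid is $3985); payoff $0.
Alternative bid $3998: Ben is highest, pays the top rival bid $3985; payoff $3535 − $3985 = −$450.
Change in payoff = −$450 − ($0) = −$450.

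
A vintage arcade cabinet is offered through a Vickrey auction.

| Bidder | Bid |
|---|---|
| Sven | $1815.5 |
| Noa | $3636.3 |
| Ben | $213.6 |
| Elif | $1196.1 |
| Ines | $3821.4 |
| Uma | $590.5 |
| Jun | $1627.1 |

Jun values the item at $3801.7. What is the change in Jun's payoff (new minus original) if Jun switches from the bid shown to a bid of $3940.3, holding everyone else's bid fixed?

−$19.7

The highest bid among the other bidders is $3821.4; Jun's bid doesn't change that.
Original bid $1627.1: Jun is not highest (top rival bid is $3821.4); payoff $0.
Alternative bid $3940.3: Jun is highest, pays the top rival bid $3821.4; payoff $3801.7 − $3821.4 = −$19.7.
Change in payoff = −$19.7 − ($0) = −$19.7.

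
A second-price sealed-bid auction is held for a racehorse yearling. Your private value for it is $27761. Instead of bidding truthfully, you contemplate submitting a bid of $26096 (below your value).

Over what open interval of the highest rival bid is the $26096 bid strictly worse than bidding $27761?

If the competing bid is below $26096, both bids win at the same price — no difference.
If it is above $27761, both bids lose — no difference.
If it lies strictly between $26096 and $27761, bidding your value wins at a price below your value (positive payoff) while bidding $26096 loses (payoff 0).
So the deviation strictly hurts on the open interval ($26096, $27761).
In a second-price auction your bid sets only whether you win, not what you pay, so bidding your true value is weakly dominant.

($26096, $27761)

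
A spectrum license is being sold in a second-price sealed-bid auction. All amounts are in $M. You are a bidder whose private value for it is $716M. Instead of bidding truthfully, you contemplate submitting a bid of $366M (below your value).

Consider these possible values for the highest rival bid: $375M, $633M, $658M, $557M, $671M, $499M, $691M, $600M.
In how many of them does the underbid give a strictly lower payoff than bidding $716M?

8

The deviation hurts exactly when the highest competing bid lies strictly between $366M and $716M — underbidding then forfeits a profitable win.
$375M: inside the interval → strictly worse (loss $341M).
$633M: inside the interval → strictly worse (loss $83M).
$658M: inside the interval → strictly worse (loss $58M).
$557M: inside the interval → strictly worse (loss $159M).
$671M: inside the interval → strictly worse (loss $45M).
$499M: inside the interval → strictly worse (loss $217M).
$691M: inside the interval → strictly worse (loss $25M).
$600M: inside the interval → strictly worse (loss $116M).
Count: 8.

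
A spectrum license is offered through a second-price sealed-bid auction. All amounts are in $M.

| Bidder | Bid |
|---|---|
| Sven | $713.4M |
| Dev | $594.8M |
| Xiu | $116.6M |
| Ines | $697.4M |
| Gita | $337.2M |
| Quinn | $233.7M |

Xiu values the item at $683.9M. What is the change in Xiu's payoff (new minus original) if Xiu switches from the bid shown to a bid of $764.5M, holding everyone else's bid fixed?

The highest bid among the other bidders is $713.4M; Xiu's bid doesn't change that.
Original bid $116.6M: Xiu is not highest (top rival bid is $713.4M); payoff $0M.
Alternative bid $764.5M: Xiu is highest, pays the top rival bid $713.4M; payoff $683.9M − $713.4M = −$29.5M.
Change in payoff = −$29.5M − ($0M) = −$29.5M.

−$29.5M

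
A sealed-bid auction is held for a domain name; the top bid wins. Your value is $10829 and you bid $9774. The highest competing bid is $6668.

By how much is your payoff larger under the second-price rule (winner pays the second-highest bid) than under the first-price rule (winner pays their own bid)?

You have the highest bid, so you win under either rule.
Second-price: pay $6668 → payoff $4161.
First-price: pay your own bid $9774 → payoff $1055.
Difference = $4161 − ($1055) = $3106.

$3106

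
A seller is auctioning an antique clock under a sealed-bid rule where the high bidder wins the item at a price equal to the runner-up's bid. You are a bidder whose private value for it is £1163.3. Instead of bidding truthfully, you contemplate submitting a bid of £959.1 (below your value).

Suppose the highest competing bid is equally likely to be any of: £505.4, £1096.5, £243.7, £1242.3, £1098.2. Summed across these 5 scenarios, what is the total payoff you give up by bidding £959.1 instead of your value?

£131.9

The deviation costs you only when the competing bid falls strictly between £959.1 and £1163.3; elsewhere both bids give the same outcome.
£505.4: outcomes coincide → loss £0.
£1096.5: truthful payoff £66.8, deviation payoff £0 → loss £66.8.
£243.7: outcomes coincide → loss £0.
£1242.3: outcomes coincide → loss £0.
£1098.2: truthful payoff £65.1, deviation payoff £0 → loss £65.1.
Total loss = £66.8 + £65.1 = £131.9.
In a second-price auction your bid sets only whether you win, not what you pay, so bidding your true value is weakly dominant.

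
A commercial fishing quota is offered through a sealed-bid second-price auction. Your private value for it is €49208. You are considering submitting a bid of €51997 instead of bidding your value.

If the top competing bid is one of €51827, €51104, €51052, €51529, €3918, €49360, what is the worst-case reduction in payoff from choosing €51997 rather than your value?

€2619

€51827: truthful gives €0, deviation gives −€2619 → loss €2619.
€51104: truthful gives €0, deviation gives −€1896 → loss €1896.
€51052: truthful gives €0, deviation gives −€1844 → loss €1844.
€51529: truthful gives €0, deviation gives −€2321 → loss €2321.
€3918: same outcome either way → loss €0.
€49360: truthful gives €0, deviation gives −€152 → loss €152.
Maximum loss: €2619.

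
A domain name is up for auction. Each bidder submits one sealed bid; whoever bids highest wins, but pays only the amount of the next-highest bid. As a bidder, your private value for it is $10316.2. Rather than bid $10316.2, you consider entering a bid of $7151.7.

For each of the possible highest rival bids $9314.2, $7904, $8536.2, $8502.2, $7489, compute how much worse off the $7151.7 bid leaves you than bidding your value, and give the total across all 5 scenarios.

$9835.4

The deviation costs you only when the competing bid falls strictly between $7151.7 and $10316.2; elsewhere both bids give the same outcome.
$9314.2: truthful payoff $1002, deviation payoff $0 → loss $1002.
$7904: truthful payoff $2412.2, deviation payoff $0 → loss $2412.2.
$8536.2: truthful payoff $1780, deviation payoff $0 → loss $1780.
$8502.2: truthful payoff $1814, deviation payoff $0 → loss $1814.
$7489: truthful payoff $2827.2, deviation payoff $0 → loss $2827.2.
Total loss = $1002 + $2412.2 + $1780 + $1814 + $2827.2 = $9835.4.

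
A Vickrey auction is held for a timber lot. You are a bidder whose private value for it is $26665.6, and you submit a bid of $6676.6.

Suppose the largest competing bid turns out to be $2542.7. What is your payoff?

$24122.9

Your bid $6676.6 exceeds the highest competing bid $2542.7, so you win.
In a second-price auction the winner pays the second-highest bid, $2542.7.
Payoff = value − price = $26665.6 − $2542.7 = $24122.9.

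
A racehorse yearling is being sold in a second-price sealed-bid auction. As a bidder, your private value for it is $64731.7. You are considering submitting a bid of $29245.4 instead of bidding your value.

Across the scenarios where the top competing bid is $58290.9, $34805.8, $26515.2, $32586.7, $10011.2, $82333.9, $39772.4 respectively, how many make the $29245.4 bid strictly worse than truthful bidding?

4

The deviation hurts exactly when the highest competing bid lies strictly between $29245.4 and $64731.7 — underbidding then forfeits a profitable win.
$58290.9: inside the interval → strictly worse (loss $6440.8).
$34805.8: inside the interval → strictly worse (loss $29925.9).
$26515.2: below both → same outcome either way.
$32586.7: inside the interval → strictly worse (loss $32145).
$10011.2: below both → same outcome either way.
$82333.9: above both → same outcome either way.
$39772.4: inside the interval → strictly worse (loss $24959.3).
Count: 4.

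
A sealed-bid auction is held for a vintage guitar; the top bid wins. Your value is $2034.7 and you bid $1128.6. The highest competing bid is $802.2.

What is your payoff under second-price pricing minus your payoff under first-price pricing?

$326.4

You have the highest bid, so you win under either rule.
Second-price: pay $802.2 → payoff $1232.5.
First-price: pay your own bid $1128.6 → payoff $906.1.
Difference = $1232.5 − ($906.1) = $326.4.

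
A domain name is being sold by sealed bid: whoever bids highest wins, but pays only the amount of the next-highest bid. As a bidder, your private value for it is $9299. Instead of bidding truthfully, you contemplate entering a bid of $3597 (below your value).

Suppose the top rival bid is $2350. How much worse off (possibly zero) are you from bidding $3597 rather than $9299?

$0

Bidding your value $9299: you win (since $9299 > $2350) and pay $2350. Payoff $6949.
Bidding $3597: you win and pay $2350. Payoff $9299 − $2350 = $6949.
Difference = $6949 − $6949 = $0; both bids lead to the same outcome because the competing bid is below both your value and your alternative bid.
Because the price is fixed by the runner-up's bid, deviating from your value can only change a good outcome into a bad one — never the reverse.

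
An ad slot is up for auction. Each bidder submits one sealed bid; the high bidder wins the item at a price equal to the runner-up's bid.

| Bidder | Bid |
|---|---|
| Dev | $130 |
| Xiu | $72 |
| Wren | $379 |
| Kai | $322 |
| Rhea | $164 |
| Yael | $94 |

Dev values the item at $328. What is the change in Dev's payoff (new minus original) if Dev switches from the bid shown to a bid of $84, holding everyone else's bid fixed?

$0

The highest bid among the other bidders is $379; Dev's bid doesn't change that.
Original bid $130: Dev is not highest (top rival bid is $379); payoff $0.
Alternative bid $84: Dev is not highest (top rival bid is $379); payoff $0.
Change in payoff = $0 − ($0) = $0.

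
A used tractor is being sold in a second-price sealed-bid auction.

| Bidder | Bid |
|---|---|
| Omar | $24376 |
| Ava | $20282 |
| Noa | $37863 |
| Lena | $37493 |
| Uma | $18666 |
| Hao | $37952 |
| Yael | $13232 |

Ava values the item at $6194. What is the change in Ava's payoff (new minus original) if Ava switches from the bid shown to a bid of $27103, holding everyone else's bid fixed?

The highest bid among the other bidders is $37952; Ava's bid doesn't change that.
Original bid $20282: Ava is not highest (top rival bid is $37952); payoff $0.
Alternative bid $27103: Ava is not highest (top rival bid is $37952); payoff $0.
Change in payoff = $0 − ($0) = $0.

$0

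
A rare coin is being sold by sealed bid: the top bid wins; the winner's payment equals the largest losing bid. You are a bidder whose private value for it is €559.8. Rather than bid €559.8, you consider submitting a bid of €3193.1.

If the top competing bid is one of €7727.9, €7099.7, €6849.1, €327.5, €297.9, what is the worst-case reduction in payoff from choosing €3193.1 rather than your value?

€0

€7727.9: same outcome either way → loss €0.
€7099.7: same outcome either way → loss €0.
€6849.1: same outcome either way → loss €0.
€327.5: same outcome either way → loss €0.
€297.9: same outcome either way → loss €0.
Maximum loss: €0.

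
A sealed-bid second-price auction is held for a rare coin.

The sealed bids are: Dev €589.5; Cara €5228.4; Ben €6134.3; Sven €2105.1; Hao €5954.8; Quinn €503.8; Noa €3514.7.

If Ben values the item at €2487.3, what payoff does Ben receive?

−€3467.5

Highest bid: Ben at €6134.3, so Ben wins.
Second-highest bid: Hao at €5954.8 — that is the price the winner pays.
Ben's payoff = value − price = €2487.3 − €5954.8 = −€3467.5.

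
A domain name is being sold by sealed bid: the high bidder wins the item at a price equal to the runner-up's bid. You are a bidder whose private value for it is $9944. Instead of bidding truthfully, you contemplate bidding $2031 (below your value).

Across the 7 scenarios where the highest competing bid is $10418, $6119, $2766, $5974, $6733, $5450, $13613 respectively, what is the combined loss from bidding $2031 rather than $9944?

The deviation costs you only when the competing bid falls strictly between $2031 and $9944; elsewhere both bids give the same outcome.
$10418: outcomes coincide → loss $0.
$6119: truthful payoff $3825, deviation payoff $0 → loss $3825.
$2766: truthful payoff $7178, deviation payoff $0 → loss $7178.
$5974: truthful payoff $3970, deviation payoff $0 → loss $3970.
$6733: truthful payoff $3211, deviation payoff $0 → loss $3211.
$5450: truthful payoff $4494, deviation payoff $0 → loss $4494.
$13613: outcomes coincide → loss $0.
Total loss = $3825 + $7178 + $3970 + $3211 + $4494 = $22678.

$22678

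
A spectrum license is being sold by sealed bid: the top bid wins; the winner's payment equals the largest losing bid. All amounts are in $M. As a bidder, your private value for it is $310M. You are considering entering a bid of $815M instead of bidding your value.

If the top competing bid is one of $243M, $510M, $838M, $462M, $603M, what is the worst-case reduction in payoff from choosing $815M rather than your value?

$243M: same outcome either way → loss $0M.
$510M: truthful gives $0M, deviation gives −$200M → loss $200M.
$838M: same outcome either way → loss $0M.
$462M: truthful gives $0M, deviation gives −$152M → loss $152M.
$603M: truthful gives $0M, deviation gives −$293M → loss $293M.
Maximum loss: $293M.

$293M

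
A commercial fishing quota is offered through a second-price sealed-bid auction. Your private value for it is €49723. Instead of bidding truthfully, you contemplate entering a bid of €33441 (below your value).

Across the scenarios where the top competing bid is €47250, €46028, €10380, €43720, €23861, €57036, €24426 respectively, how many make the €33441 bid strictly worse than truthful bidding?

The deviation hurts exactly when the highest competing bid lies strictly between €33441 and €49723 — underbidding then forfeits a profitable win.
€47250: inside the interval → strictly worse (loss €2473).
€46028: inside the interval → strictly worse (loss €3695).
€10380: below both → same outcome either way.
€43720: inside the interval → strictly worse (loss €6003).
€23861: below both → same outcome either way.
€57036: above both → same outcome either way.
€24426: below both → same outcome either way.
Count: 3.

3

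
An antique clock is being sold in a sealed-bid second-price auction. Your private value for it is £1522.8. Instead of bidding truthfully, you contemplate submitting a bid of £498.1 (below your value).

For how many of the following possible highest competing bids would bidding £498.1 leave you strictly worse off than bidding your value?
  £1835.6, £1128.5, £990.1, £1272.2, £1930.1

The deviation hurts exactly when the highest competing bid lies strictly between £498.1 and £1522.8 — underbidding then forfeits a profitable win.
£1835.6: above both → same outcome either way.
£1128.5: inside the interval → strictly worse (loss £394.3).
£990.1: inside the interval → strictly worse (loss £532.7).
£1272.2: inside the interval → strictly worse (loss £250.6).
£1930.1: above both → same outcome either way.
Count: 3.

3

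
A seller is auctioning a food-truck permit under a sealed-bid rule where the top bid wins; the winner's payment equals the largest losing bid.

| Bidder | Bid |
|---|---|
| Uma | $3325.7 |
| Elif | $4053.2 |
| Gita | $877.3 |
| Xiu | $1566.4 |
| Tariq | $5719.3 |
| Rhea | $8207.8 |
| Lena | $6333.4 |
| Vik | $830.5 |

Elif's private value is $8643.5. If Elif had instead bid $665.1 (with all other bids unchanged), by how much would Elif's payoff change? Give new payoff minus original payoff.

$0

The highest bid among the other bidders is $8207.8; Elif's bid doesn't change that.
Original bid $4053.2: Elif is not highest (top rival bid is $8207.8); payoff $0.
Alternative bid $665.1: Elif is not highest (top rival bid is $8207.8); payoff $0.
Change in payoff = $0 − ($0) = $0.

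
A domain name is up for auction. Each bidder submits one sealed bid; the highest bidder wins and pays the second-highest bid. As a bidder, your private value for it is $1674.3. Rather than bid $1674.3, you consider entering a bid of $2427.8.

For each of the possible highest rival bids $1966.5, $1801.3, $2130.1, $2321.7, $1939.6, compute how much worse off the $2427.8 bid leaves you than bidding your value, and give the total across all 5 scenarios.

The deviation costs you only when the competing bid falls strictly between $1674.3 and $2427.8; elsewhere both bids give the same outcome.
$1966.5: truthful payoff $0, deviation payoff −$292.2 → loss $292.2.
$1801.3: truthful payoff $0, deviation payoff −$127 → loss $127.
$2130.1: truthful payoff $0, deviation payoff −$455.8 → loss $455.8.
$2321.7: truthful payoff $0, deviation payoff −$647.4 → loss $647.4.
$1939.6: truthful payoff $0, deviation payoff −$265.3 → loss $265.3.
Total loss = $292.2 + $127 + $455.8 + $647.4 + $265.3 = $1787.7.
In a second-price auction your bid sets only whether you win, not what you pay, so bidding your true value is weakly dominant.

$1787.7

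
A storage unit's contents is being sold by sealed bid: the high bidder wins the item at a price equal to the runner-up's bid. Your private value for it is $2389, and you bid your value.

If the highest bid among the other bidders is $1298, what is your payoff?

$1091

Your bid $2389 exceeds the highest competing bid $1298, so you win.
In a second-price auction the winner pays the second-highest bid, $1298.
Payoff = value − price = $2389 − $1298 = $1091.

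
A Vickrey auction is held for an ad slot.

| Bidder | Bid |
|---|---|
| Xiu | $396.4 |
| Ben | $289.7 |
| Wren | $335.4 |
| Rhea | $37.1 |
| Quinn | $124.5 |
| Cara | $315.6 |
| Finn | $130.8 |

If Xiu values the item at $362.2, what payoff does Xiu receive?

$26.8

Highest bid: Xiu at $396.4, so Xiu wins.
Second-highest bid: Wren at $335.4 — that is the price the winner pays.
Xiu's payoff = value − price = $362.2 − $335.4 = $26.8.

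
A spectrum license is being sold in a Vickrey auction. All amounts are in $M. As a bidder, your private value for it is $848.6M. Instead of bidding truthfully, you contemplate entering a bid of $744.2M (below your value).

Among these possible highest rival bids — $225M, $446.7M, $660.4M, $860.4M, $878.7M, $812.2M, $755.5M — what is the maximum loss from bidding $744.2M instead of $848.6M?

$93.1M

$225M: same outcome either way → loss $0M.
$446.7M: same outcome either way → loss $0M.
$660.4M: same outcome either way → loss $0M.
$860.4M: same outcome either way → loss $0M.
$878.7M: same outcome either way → loss $0M.
$812.2M: truthful gives $36.4M, deviation gives $0M → loss $36.4M.
$755.5M: truthful gives $93.1M, deviation gives $0M → loss $93.1M.
Maximum loss: $93.1M.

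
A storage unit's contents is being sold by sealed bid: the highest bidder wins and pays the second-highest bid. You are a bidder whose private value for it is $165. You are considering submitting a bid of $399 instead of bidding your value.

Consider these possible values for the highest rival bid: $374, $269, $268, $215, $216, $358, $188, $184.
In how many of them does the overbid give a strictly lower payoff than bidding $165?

The deviation hurts exactly when the highest competing bid lies strictly between $165 and $399 — overbidding then wins at a price above your value.
$374: inside the interval → strictly worse (loss $209).
$269: inside the interval → strictly worse (loss $104).
$268: inside the interval → strictly worse (loss $103).
$215: inside the interval → strictly worse (loss $50).
$216: inside the interval → strictly worse (loss $51).
$358: inside the interval → strictly worse (loss $193).
$188: inside the interval → strictly worse (loss $23).
$184: inside the interval → strictly worse (loss $19).
Count: 8.

8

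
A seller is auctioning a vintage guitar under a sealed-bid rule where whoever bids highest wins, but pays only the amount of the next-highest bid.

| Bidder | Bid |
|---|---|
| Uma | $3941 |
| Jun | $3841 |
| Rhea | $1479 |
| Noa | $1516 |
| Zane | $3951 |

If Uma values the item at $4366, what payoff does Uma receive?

$0

Highest bid: Zane at $3951, so Zane wins.
Second-highest bid: Uma at $3941 — that is the price the winner pays.
Uma did not win, so Uma pays nothing and receives nothing: payoff $0.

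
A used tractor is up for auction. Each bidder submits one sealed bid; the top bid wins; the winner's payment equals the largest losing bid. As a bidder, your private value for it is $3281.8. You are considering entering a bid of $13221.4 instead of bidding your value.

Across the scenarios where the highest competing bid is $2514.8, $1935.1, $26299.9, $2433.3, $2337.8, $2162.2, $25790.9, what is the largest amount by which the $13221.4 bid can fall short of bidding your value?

$0

$2514.8: same outcome either way → loss $0.
$1935.1: same outcome either way → loss $0.
$26299.9: same outcome either way → loss $0.
$2433.3: same outcome either way → loss $0.
$2337.8: same outcome either way → loss $0.
$2162.2: same outcome either way → loss $0.
$25790.9: same outcome either way → loss $0.
Maximum loss: $0.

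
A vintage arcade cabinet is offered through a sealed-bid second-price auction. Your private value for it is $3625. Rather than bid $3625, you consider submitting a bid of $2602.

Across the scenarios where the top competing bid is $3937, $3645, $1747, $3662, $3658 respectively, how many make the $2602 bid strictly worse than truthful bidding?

The deviation hurts exactly when the highest competing bid lies strictly between $2602 and $3625 — underbidding then forfeits a profitable win.
$3937: above both → same outcome either way.
$3645: above both → same outcome either way.
$1747: below both → same outcome either way.
$3662: above both → same outcome either way.
$3658: above both → same outcome either way.
Count: 0.

0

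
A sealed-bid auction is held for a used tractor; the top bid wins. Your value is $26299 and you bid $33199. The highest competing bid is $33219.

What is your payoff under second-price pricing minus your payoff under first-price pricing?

Your bid $33199 is below $33219, so you lose under either rule.
Payoff is $0 in both cases; difference = $0.

$0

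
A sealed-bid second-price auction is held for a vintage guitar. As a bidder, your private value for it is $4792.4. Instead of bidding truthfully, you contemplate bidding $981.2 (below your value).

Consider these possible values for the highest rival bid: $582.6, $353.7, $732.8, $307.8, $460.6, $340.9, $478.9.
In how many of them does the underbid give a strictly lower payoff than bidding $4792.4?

The deviation hurts exactly when the highest competing bid lies strictly between $981.2 and $4792.4 — underbidding then forfeits a profitable win.
$582.6: below both → same outcome either way.
$353.7: below both → same outcome either way.
$732.8: below both → same outcome either way.
$307.8: below both → same outcome either way.
$460.6: below both → same outcome either way.
$340.9: below both → same outcome either way.
$478.9: below both → same outcome either way.
Count: 0.

0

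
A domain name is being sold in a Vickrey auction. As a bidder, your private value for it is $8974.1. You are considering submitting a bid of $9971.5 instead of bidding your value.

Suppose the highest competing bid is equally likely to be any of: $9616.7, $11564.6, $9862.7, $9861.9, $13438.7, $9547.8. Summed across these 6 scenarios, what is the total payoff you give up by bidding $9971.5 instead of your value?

The deviation costs you only when the competing bid falls strictly between $8974.1 and $9971.5; elsewhere both bids give the same outcome.
$9616.7: truthful payoff $0, deviation payoff −$642.6 → loss $642.6.
$11564.6: outcomes coincide → loss $0.
$9862.7: truthful payoff $0, deviation payoff −$888.6 → loss $888.6.
$9861.9: truthful payoff $0, deviation payoff −$887.8 → loss $887.8.
$13438.7: outcomes coincide → loss $0.
$9547.8: truthful payoff $0, deviation payoff −$573.7 → loss $573.7.
Total loss = $642.6 + $888.6 + $887.8 + $573.7 = $2992.7.
Because the price is fixed by the runner-up's bid, deviating from your value can only change a good outcome into a bad one — never the reverse.

$2992.7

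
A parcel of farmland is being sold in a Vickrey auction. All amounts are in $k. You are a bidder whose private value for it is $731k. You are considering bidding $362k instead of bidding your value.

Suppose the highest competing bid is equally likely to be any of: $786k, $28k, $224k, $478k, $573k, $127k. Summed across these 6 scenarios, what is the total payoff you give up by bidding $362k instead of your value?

The deviation costs you only when the competing bid falls strictly between $362k and $731k; elsewhere both bids give the same outcome.
$786k: outcomes coincide → loss $0k.
$28k: outcomes coincide → loss $0k.
$224k: outcomes coincide → loss $0k.
$478k: truthful payoff $253k, deviation payoff $0k → loss $253k.
$573k: truthful payoff $158k, deviation payoff $0k → loss $158k.
$127k: outcomes coincide → loss $0k.
Total loss = $253k + $158k = $411k.

$411k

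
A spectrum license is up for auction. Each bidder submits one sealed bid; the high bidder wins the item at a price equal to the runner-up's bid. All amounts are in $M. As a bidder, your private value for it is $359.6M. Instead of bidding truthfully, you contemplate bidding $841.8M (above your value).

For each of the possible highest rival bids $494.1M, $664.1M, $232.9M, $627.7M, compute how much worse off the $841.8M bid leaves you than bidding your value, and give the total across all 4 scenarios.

The deviation costs you only when the competing bid falls strictly between $359.6M and $841.8M; elsewhere both bids give the same outcome.
$494.1M: truthful payoff $0M, deviation payoff −$134.5M → loss $134.5M.
$664.1M: truthful payoff $0M, deviation payoff −$304.5M → loss $304.5M.
$232.9M: outcomes coincide → loss $0M.
$627.7M: truthful payoff $0M, deviation payoff −$268.1M → loss $268.1M.
Total loss = $134.5M + $304.5M + $268.1M = $707.1M.

$707.1M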